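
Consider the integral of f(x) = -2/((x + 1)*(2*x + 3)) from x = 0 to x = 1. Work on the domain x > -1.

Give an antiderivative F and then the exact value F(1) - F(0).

Antiderivative: F(x) = -2*log(x + 1) + 2*log(x + 3/2); value = -2*log(2) - 2*log(3/2) + 2*log(5/2)

The denominator factors as (x + 1)*(2*x + 3); partial fractions split f into directly integrable pieces: 4/(2*x + 3) - 2/(x + 1).
F(x) = -2*log(x + 1) + 2*log(x + 3/2) is an antiderivative of f.
Check: d/dx[-2*log(x + 1) + 2*log(x + 3/2)] = -2/(2*x**2 + 5*x + 3), which equals f(x).
F(1) = -2*log(2) + 2*log(5/2); F(0) = 2*log(3/2).
Integral = F(1) - F(0) = -2*log(2) - 2*log(3/2) + 2*log(5/2).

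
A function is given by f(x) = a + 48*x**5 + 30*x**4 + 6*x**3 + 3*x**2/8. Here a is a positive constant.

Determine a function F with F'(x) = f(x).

An antiderivative is F(x) = a*x + (2*x**2 + x/2)**3.

Integrate term by term and add the pieces.
Check: d/dx[a*x + (2*x**2 + x/2)**3] = a + 48*x**5 + 30*x**4 + 6*x**3 + 3*x**2/8 = f(x).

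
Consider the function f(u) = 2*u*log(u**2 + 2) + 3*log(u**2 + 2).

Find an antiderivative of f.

An antiderivative is F(u) = u**2*log(u**2 + 2) - u**2 + 3*u*log(u**2 + 2) - 6*u + 2*log(u**2 + 2) + 6*sqrt(2)*atan(sqrt(2)*u/2).

Integrate term by term and add the pieces.
Check: d/du[u**2*log(u**2 + 2) - u**2 + 3*u*log(u**2 + 2) - 6*u + 2*log(u**2 + 2) + 6*sqrt(2)*atan(sqrt(2)*u/2)] = 2*u*log(u**2 + 2) + 3*log(u**2 + 2) = f(u).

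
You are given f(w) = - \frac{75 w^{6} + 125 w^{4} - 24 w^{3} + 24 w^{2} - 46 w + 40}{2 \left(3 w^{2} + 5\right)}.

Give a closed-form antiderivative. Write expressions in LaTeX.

For F(w) to be correct the identity F'(w) - f(w) = 0 must hold.
Check: d/dw[- \frac{5 w^{5}}{2} + 2 w^{2} - 4 w + \frac{\log{\left(3 w^{2} + 5 \right)}}{2}] = \frac{- 75 w^{6} - 125 w^{4} + 24 w^{3} - 24 w^{2} + 46 w - 40}{6 w^{2} + 10}, which equals f(w).

An antiderivative is F(w) = - \frac{5 w^{5}}{2} + 2 w^{2} - 4 w + \frac{\log{\left(3 w^{2} + 5 \right)}}{2}.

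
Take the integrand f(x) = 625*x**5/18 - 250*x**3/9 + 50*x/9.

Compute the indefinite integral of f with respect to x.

F(x) = 625*x**6/108 - 125*x**4/18 + 25*x**2/9 + C

f matches the chain-rule pattern g'(h)*h' with inner function h(x) = 5*x**2/3 - 2/3; substituting u = h(x) collapses the integral.
Check: d/dx[625*x**6/108 - 125*x**4/18 + 25*x**2/9] = 625*x**5/18 - 250*x**3/9 + 50*x/9 = f(x).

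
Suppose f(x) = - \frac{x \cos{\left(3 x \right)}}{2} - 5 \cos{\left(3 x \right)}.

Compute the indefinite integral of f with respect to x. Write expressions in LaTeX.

The integrand splits into summands that can be handled one at a time.
Check: d/dx[- \frac{3 x \sin{\left(3 x \right)} + 30 \sin{\left(3 x \right)} + \cos{\left(3 x \right)}}{18}] = - \frac{x \cos{\left(3 x \right)}}{2} - 5 \cos{\left(3 x \right)} = f(x).

F(x) = - \frac{3 x \sin{\left(3 x \right)} + 30 \sin{\left(3 x \right)} + \cos{\left(3 x \right)}}{18} + C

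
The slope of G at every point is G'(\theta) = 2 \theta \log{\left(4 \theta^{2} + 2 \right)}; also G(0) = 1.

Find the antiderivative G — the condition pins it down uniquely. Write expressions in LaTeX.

Any candidate G(\theta) must reproduce the stated G'(\theta) exactly.
A general antiderivative is \theta^{2} \log{\left(4 \theta^{2} + 2 \right)} - \theta^{2} + \frac{\log{\left(2 \theta^{2} + 1 \right)}}{2} + C.
The condition gives C = 1 - (0) = 1.
So G(\theta) = \theta^{2} \log{\left(2 \theta^{2} + 1 \right)} - \theta^{2} + \theta^{2} \log{\left(2 \right)} + \frac{\log{\left(2 \theta^{2} + 1 \right)}}{2} + 1.
Check: d/d\theta[\theta^{2} \log{\left(2 \theta^{2} + 1 \right)} - \theta^{2} + \theta^{2} \log{\left(2 \right)} + \frac{\log{\left(2 \theta^{2} + 1 \right)}}{2} + 1] = 2 \theta \log{\left(2 \theta^{2} + 1 \right)} + 2 \theta \log{\left(2 \right)}, which equals G'(\theta).

G(\theta) = \theta^{2} \log{\left(2 \theta^{2} + 1 \right)} - \theta^{2} + \theta^{2} \log{\left(2 \right)} + \frac{\log{\left(2 \theta^{2} + 1 \right)}}{2} + 1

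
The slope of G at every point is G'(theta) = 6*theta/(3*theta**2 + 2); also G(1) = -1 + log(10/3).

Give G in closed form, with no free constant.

The substitution u = 2*theta**2 + 4/3 works: G'(theta) is exactly (dG/du)*(du/dtheta) for that inner function.
A general antiderivative is log(2*theta**2 + 4/3) + C.
The condition gives C = -1 + log(10/3) - (log(10/3)) = -1.
So G(theta) = log(2*theta**2 + 4/3) - 1.
Check: d/dtheta[log(2*theta**2 + 4/3) - 1] = 6*theta/(3*theta**2 + 2) = G'(theta).

G(theta) = log(2*theta**2 + 4/3) - 1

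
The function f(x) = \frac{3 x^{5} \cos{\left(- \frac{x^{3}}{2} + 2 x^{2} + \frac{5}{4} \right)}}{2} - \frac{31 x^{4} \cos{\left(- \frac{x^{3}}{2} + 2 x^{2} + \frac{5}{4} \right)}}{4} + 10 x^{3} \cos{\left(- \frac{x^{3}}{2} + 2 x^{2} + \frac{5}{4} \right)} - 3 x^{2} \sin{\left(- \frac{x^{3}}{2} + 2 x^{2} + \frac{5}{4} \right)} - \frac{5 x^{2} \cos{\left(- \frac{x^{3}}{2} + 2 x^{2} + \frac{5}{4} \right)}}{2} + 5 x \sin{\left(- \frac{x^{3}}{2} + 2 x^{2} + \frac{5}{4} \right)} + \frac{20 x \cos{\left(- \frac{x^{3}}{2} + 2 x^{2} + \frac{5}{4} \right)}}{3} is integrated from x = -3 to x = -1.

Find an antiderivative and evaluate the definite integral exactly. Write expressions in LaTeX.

Antiderivative: F(x) = - x^{3} \sin{\left(- \frac{x^{3}}{2} + 2 x^{2} + \frac{5}{4} \right)} + \frac{5 x^{2} \sin{\left(- \frac{x^{3}}{2} + 2 x^{2} + \frac{5}{4} \right)}}{2} + \frac{5 \sin{\left(- \frac{x^{3}}{2} + 2 x^{2} + \frac{5}{4} \right)}}{3}; value = - \frac{307 \sin{\left(\frac{131}{4} \right)}}{6} + \frac{31 \sin{\left(\frac{15}{4} \right)}}{6}

Recognize the product-rule pattern: f = u'v + uv' with u = - x^{3} + \frac{5 x^{2}}{2} + \frac{5}{3}, v = \sin{\left(- \frac{x^{3}}{2} + 2 x^{2} + \frac{5}{4} \right)}, so integration by parts undoes it.
F(x) = - x^{3} \sin{\left(- \frac{x^{3}}{2} + 2 x^{2} + \frac{5}{4} \right)} + \frac{5 x^{2} \sin{\left(- \frac{x^{3}}{2} + 2 x^{2} + \frac{5}{4} \right)}}{2} + \frac{5 \sin{\left(- \frac{x^{3}}{2} + 2 x^{2} + \frac{5}{4} \right)}}{3} is an antiderivative of f.
Check: d/dx[- x^{3} \sin{\left(- \frac{x^{3}}{2} + 2 x^{2} + \frac{5}{4} \right)} + \frac{5 x^{2} \sin{\left(- \frac{x^{3}}{2} + 2 x^{2} + \frac{5}{4} \right)}}{2} + \frac{5 \sin{\left(- \frac{x^{3}}{2} + 2 x^{2} + \frac{5}{4} \right)}}{3}] = \frac{3 x^{5} \cos{\left(- \frac{x^{3}}{2} + 2 x^{2} + \frac{5}{4} \right)}}{2} - \frac{31 x^{4} \cos{\left(- \frac{x^{3}}{2} + 2 x^{2} + \frac{5}{4} \right)}}{4} + 10 x^{3} \cos{\left(- \frac{x^{3}}{2} + 2 x^{2} + \frac{5}{4} \right)} - 3 x^{2} \sin{\left(- \frac{x^{3}}{2} + 2 x^{2} + \frac{5}{4} \right)} - \frac{5 x^{2} \cos{\left(- \frac{x^{3}}{2} + 2 x^{2} + \frac{5}{4} \right)}}{2} + 5 x \sin{\left(- \frac{x^{3}}{2} + 2 x^{2} + \frac{5}{4} \right)} + \frac{20 x \cos{\left(- \frac{x^{3}}{2} + 2 x^{2} + \frac{5}{4} \right)}}{3} = f(x).
F(-1) = \frac{31 \sin{\left(\frac{15}{4} \right)}}{6}; F(-3) = \frac{307 \sin{\left(\frac{131}{4} \right)}}{6}.
Integral = F(-1) - F(-3) = - \frac{307 \sin{\left(\frac{131}{4} \right)}}{6} + \frac{31 \sin{\left(\frac{15}{4} \right)}}{6}.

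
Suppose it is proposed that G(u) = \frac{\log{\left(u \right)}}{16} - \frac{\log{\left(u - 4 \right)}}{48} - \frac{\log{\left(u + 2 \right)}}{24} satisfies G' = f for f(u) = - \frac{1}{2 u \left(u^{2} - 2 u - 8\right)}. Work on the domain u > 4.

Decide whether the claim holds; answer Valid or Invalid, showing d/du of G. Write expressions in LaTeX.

d/du[G] = - \frac{1}{2 u^{3} - 4 u^{2} - 16 u}
This equals f(u) exactly, so the claim holds.

Valid: G'(u) = f(u).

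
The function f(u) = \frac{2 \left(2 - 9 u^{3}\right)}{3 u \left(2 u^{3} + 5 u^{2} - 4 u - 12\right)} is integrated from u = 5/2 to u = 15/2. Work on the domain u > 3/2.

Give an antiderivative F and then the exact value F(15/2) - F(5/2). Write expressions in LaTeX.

Factor the denominator (3 u \left(u + 2\right)^{2} \left(2 u - 3\right)) and decompose: f = - \frac{454}{441 \left(2 u - 3\right)} - \frac{349}{147 \left(u + 2\right)} + \frac{74}{21 \left(u + 2\right)^{2}} - \frac{1}{9 u}; each piece integrates to a log, atan, or power term.
F(u) = \frac{- 49 \left(u + 2\right) \log{\left(u \right)} - 227 \left(u + 2\right) \log{\left(u - \frac{3}{2} \right)} - 1047 \left(u + 2\right) \log{\left(u + 2 \right)} - 1554}{441 \left(u + 2\right)} is an antiderivative of f.
Check: d/du[\frac{- 49 \left(u + 2\right) \log{\left(u \right)} - 227 \left(u + 2\right) \log{\left(u - \frac{3}{2} \right)} - 1047 \left(u + 2\right) \log{\left(u + 2 \right)} - 1554}{441 \left(u + 2\right)}] = \frac{4 - 18 u^{3}}{6 u^{4} + 15 u^{3} - 12 u^{2} - 36 u}, which equals f(u).
F(15/2) = - \frac{349 \log{\left(\frac{19}{2} \right)}}{147} - \frac{227 \log{\left(6 \right)}}{441} - \frac{148}{399} - \frac{\log{\left(\frac{15}{2} \right)}}{9}; F(5/2) = - \frac{349 \log{\left(\frac{9}{2} \right)}}{147} - \frac{148}{189} - \frac{\log{\left(\frac{5}{2} \right)}}{9}.
Integral = F(15/2) - F(5/2) = - \frac{349 \log{\left(\frac{19}{2} \right)}}{147} - \frac{227 \log{\left(6 \right)}}{441} - \frac{\log{\left(\frac{15}{2} \right)}}{9} + \frac{\log{\left(\frac{5}{2} \right)}}{9} + \frac{1480}{3591} + \frac{349 \log{\left(\frac{9}{2} \right)}}{147}.

Antiderivative: F(u) = \frac{- 49 \left(u + 2\right) \log{\left(u \right)} - 227 \left(u + 2\right) \log{\left(u - \frac{3}{2} \right)} - 1047 \left(u + 2\right) \log{\left(u + 2 \right)} - 1554}{441 \left(u + 2\right)}; value = - \frac{349 \log{\left(\frac{19}{2} \right)}}{147} - \frac{227 \log{\left(6 \right)}}{441} - \frac{\log{\left(\frac{15}{2} \right)}}{9} + \frac{\log{\left(\frac{5}{2} \right)}}{9} + \frac{1480}{3591} + \frac{349 \log{\left(\frac{9}{2} \right)}}{147}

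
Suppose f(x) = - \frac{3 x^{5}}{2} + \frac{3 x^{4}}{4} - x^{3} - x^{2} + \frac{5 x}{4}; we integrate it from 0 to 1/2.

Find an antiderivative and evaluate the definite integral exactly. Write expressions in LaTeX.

Antiderivative: F(x) = \frac{x^{2} \left(- 30 x^{4} + 18 x^{3} - 30 x^{2} - 40 x + 75\right)}{120}; value = \frac{383}{3840}

The integrand splits into summands that can be handled one at a time.
F(x) = \frac{x^{2} \left(- 30 x^{4} + 18 x^{3} - 30 x^{2} - 40 x + 75\right)}{120} is an antiderivative of f.
Check: d/dx[\frac{x^{2} \left(- 30 x^{4} + 18 x^{3} - 30 x^{2} - 40 x + 75\right)}{120}] = - \frac{3 x^{5}}{2} + \frac{3 x^{4}}{4} - x^{3} - x^{2} + \frac{5 x}{4} = f(x).
F(1/2) = \frac{383}{3840}; F(0) = 0.
Integral = F(1/2) - F(0) = \frac{383}{3840}.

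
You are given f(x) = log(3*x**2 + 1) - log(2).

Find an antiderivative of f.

An antiderivative is F(x) = x*log(3*x**2/2 + 1/2) - 2*x + 2*sqrt(3)*atan(sqrt(3)*x)/3.

Check any antiderivative F(x) by computing F'(x) and comparing it with f(x).
Check: d/dx[x*log(3*x**2/2 + 1/2) - 2*x + 2*sqrt(3)*atan(sqrt(3)*x)/3] = log(3*x**2 + 1) - log(2) = f(x).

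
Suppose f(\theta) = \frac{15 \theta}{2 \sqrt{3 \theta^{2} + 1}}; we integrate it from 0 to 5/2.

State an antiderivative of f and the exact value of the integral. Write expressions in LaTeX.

Antiderivative: F(\theta) = \frac{5 \sqrt{3 \theta^{2} + 1}}{2}; value = - \frac{5}{2} + \frac{5 \sqrt{79}}{4}

The substitution u = 3 \theta^{2} + 1 works: f is exactly (dF/du)*(du/d\theta) for that inner function.
F(\theta) = \frac{5 \sqrt{3 \theta^{2} + 1}}{2} is an antiderivative of f.
Check: d/d\theta[\frac{5 \sqrt{3 \theta^{2} + 1}}{2}] = \frac{15 \theta}{2 \sqrt{3 \theta^{2} + 1}} = f(\theta).
F(5/2) = \frac{5 \sqrt{79}}{4}; F(0) = \frac{5}{2}.
Integral = F(5/2) - F(0) = - \frac{5}{2} + \frac{5 \sqrt{79}}{4}.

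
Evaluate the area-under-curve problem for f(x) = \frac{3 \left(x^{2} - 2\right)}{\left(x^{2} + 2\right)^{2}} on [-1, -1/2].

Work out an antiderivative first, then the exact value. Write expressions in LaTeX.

f has the shape u'v + uv' for u = - \frac{3 x}{2} and v = \frac{1}{\frac{x^{2}}{2} + 1} — it is the derivative of the product u*v.
F(x) = - \frac{3 x}{x^{2} + 2} is an antiderivative of f.
Check: d/dx[- \frac{3 x}{x^{2} + 2}] = \frac{3 x^{2} - 6}{x^{4} + 4 x^{2} + 4}, which equals f(x).
F(-1/2) = \frac{2}{3}; F(-1) = 1.
Integral = F(-1/2) - F(-1) = - \frac{1}{3}.

Antiderivative: F(x) = - \frac{3 x}{x^{2} + 2}; value = - \frac{1}{3}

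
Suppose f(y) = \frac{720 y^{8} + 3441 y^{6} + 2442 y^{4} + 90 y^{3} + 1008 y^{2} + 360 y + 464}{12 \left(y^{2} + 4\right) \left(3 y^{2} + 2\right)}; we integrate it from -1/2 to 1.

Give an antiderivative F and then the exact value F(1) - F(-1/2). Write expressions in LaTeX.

Antiderivative: F(y) = 4 y^{5} + \frac{3 y^{3}}{4} + 4 y + \frac{5 \log{\left(\frac{y^{2}}{2} + \frac{1}{3} \right)}}{4} + \frac{5 \operatorname{atan}{\left(\frac{y}{2} \right)}}{3}; value = \frac{5 \log{\left(\frac{5}{6} \right)}}{4} + \frac{5 \operatorname{atan}{\left(\frac{1}{4} \right)}}{3} + \frac{5 \operatorname{atan}{\left(\frac{1}{2} \right)}}{3} - \frac{5 \log{\left(\frac{11}{24} \right)}}{4} + \frac{351}{32}

Differentiate the proposed F(y) back; it has to land on f(y) exactly.
F(y) = 4 y^{5} + \frac{3 y^{3}}{4} + 4 y + \frac{5 \log{\left(\frac{y^{2}}{2} + \frac{1}{3} \right)}}{4} + \frac{5 \operatorname{atan}{\left(\frac{y}{2} \right)}}{3} is an antiderivative of f.
Check: d/dy[4 y^{5} + \frac{3 y^{3}}{4} + 4 y + \frac{5 \log{\left(\frac{y^{2}}{2} + \frac{1}{3} \right)}}{4} + \frac{5 \operatorname{atan}{\left(\frac{y}{2} \right)}}{3}] = \frac{720 y^{8} + 3441 y^{6} + 2442 y^{4} + 90 y^{3} + 1008 y^{2} + 360 y + 464}{36 y^{4} + 168 y^{2} + 96}, which equals f(y).
F(1) = \frac{5 \log{\left(\frac{5}{6} \right)}}{4} + \frac{5 \operatorname{atan}{\left(\frac{1}{2} \right)}}{3} + \frac{35}{4}; F(-1/2) = - \frac{71}{32} + \frac{5 \log{\left(\frac{11}{24} \right)}}{4} - \frac{5 \operatorname{atan}{\left(\frac{1}{4} \right)}}{3}.
Integral = F(1) - F(-1/2) = \frac{5 \log{\left(\frac{5}{6} \right)}}{4} + \frac{5 \operatorname{atan}{\left(\frac{1}{4} \right)}}{3} + \frac{5 \operatorname{atan}{\left(\frac{1}{2} \right)}}{3} - \frac{5 \log{\left(\frac{11}{24} \right)}}{4} + \frac{351}{32}.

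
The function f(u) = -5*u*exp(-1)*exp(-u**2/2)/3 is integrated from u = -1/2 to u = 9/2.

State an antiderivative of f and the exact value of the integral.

Antiderivative: F(u) = 5*exp(-u**2/2 - 1)/3; value = -5*exp(-9/8)/3 + 5*exp(-89/8)/3

f matches the chain-rule pattern g'(h)*h' with inner function h(u) = -u**2/2 - 1; substituting w = h(u) collapses the integral.
F(u) = 5*exp(-u**2/2 - 1)/3 is an antiderivative of f.
Check: d/du[5*exp(-u**2/2 - 1)/3] = -5*u*exp(-1)*exp(-u**2/2)/3 = f(u).
F(9/2) = 5*exp(-89/8)/3; F(-1/2) = 5*exp(-9/8)/3.
Integral = F(9/2) - F(-1/2) = -5*exp(-9/8)/3 + 5*exp(-89/8)/3.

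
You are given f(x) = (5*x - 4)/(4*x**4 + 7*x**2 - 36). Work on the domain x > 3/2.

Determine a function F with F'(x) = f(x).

Factor the denominator ((2*x - 3)*(2*x + 3)*(x**2 + 4)) and decompose: f = -(5*x - 4)/(25*(x**2 + 4)) + 23/(75*(2*x + 3)) + 7/(75*(2*x - 3)); each piece integrates to a log, atan, or power term.
Check: d/dx[7*log(x - 3/2)/150 + 23*log(x + 3/2)/150 - log(x**2 + 4)/10 + 2*atan(x/2)/25] = (5*x - 4)/(4*x**4 + 7*x**2 - 36) = f(x).

An antiderivative is F(x) = 7*log(x - 3/2)/150 + 23*log(x + 3/2)/150 - log(x**2 + 4)/10 + 2*atan(x/2)/25.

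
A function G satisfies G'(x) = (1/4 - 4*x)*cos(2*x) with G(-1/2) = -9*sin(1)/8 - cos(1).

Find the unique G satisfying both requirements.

G(x) = -(16*x*sin(2*x) - sin(2*x) + 8*cos(2*x))/8

The proposed G(x) is checked by its d/dx: the result must match the given G'(x).
A general antiderivative is -2*x*sin(2*x) + sin(2*x)/8 - cos(2*x) + C.
The condition gives C = -9*sin(1)/8 - cos(1) - (-9*sin(1)/8 - cos(1)) = 0.
So G(x) = -(16*x*sin(2*x) - sin(2*x) + 8*cos(2*x))/8.
Check: d/dx[-(16*x*sin(2*x) - sin(2*x) + 8*cos(2*x))/8] = -4*x*cos(2*x) + cos(2*x)/4, which equals G'(x).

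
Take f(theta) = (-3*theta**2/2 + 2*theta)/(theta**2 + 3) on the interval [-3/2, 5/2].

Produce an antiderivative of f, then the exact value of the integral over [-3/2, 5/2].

Recover f(theta) by differentiating a candidate F(theta); any mismatch rules it out.
F(theta) = (-3*theta + 2*log(theta**2 + 3) + 3*sqrt(3)*atan(sqrt(3)*theta/3))/2 is an antiderivative of f.
Check: d/dtheta[(-3*theta + 2*log(theta**2 + 3) + 3*sqrt(3)*atan(sqrt(3)*theta/3))/2] = (-3*theta**2 + 4*theta)/(2*theta**2 + 6), which equals f(theta).
F(5/2) = -15/4 + log(37/4) + 3*sqrt(3)*atan(5*sqrt(3)/6)/2; F(-3/2) = -3*sqrt(3)*atan(sqrt(3)/2)/2 + log(21/4) + 9/4.
Integral = F(5/2) - F(-3/2) = -6 - log(21/4) + 3*sqrt(3)*atan(sqrt(3)/2)/2 + log(37/4) + 3*sqrt(3)*atan(5*sqrt(3)/6)/2.

Antiderivative: F(theta) = (-3*theta + 2*log(theta**2 + 3) + 3*sqrt(3)*atan(sqrt(3)*theta/3))/2; value = -6 - log(21/4) + 3*sqrt(3)*atan(sqrt(3)/2)/2 + log(37/4) + 3*sqrt(3)*atan(5*sqrt(3)/6)/2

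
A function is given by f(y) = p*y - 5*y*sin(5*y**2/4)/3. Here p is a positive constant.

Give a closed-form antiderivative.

The integrand splits into summands that can be handled one at a time.
Check: d/dy[(3*p*y**2 + 4*cos(5*y**2/4))/6] = p*y - 5*y*sin(5*y**2/4)/3 = f(y).

An antiderivative is F(y) = (3*p*y**2 + 4*cos(5*y**2/4))/6.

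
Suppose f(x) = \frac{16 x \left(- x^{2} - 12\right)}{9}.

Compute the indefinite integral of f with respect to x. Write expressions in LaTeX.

The substitution u = \frac{x^{2}}{3} + 4 works: f is exactly (dF/du)*(du/dx) for that inner function.
Check: d/dx[- 4 \left(\frac{x^{2}}{3} + 4\right)^{2}] = - \frac{16 x^{3}}{9} - \frac{64 x}{3}, which equals f(x).

F(x) = - 4 \left(\frac{x^{2}}{3} + 4\right)^{2} + C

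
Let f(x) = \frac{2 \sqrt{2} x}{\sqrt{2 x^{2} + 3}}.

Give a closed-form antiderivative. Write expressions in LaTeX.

The substitution u = x^{2} + \frac{3}{2} works: f is exactly (dF/du)*(du/dx) for that inner function.
Check: d/dx[\sqrt{2} \sqrt{2 x^{2} + 3}] = \frac{2 \sqrt{2} x}{\sqrt{2 x^{2} + 3}} = f(x).

An antiderivative is F(x) = \sqrt{2} \sqrt{2 x^{2} + 3}.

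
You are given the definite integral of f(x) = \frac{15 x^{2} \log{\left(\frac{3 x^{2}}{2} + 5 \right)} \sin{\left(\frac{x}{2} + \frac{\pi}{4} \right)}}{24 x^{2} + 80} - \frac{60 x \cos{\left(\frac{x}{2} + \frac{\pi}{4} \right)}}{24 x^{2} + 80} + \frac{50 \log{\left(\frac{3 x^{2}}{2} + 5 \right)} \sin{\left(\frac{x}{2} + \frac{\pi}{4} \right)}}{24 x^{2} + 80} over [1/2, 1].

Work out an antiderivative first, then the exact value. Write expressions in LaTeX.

Recognize the product-rule pattern: f = u'v + uv' with u = - \frac{5 \cos{\left(\frac{x}{2} + \frac{\pi}{4} \right)}}{4}, v = \log{\left(\frac{3 x^{2}}{2} + 5 \right)}, so integration by parts undoes it.
F(x) = - \frac{5 \log{\left(\frac{3 x^{2}}{2} + 5 \right)} \cos{\left(\frac{x}{2} + \frac{\pi}{4} \right)}}{4} is an antiderivative of f.
Check: d/dx[- \frac{5 \log{\left(\frac{3 x^{2}}{2} + 5 \right)} \cos{\left(\frac{x}{2} + \frac{\pi}{4} \right)}}{4}] = \frac{15 x^{2} \log{\left(\frac{3 x^{2}}{2} + 5 \right)} \sin{\left(\frac{x}{2} + \frac{\pi}{4} \right)} - 60 x \cos{\left(\frac{x}{2} + \frac{\pi}{4} \right)} + 50 \log{\left(\frac{3 x^{2}}{2} + 5 \right)} \sin{\left(\frac{x}{2} + \frac{\pi}{4} \right)}}{24 x^{2} + 80}, which equals f(x).
F(1) = - \frac{5 \log{\left(\frac{13}{2} \right)} \cos{\left(\frac{1}{2} + \frac{\pi}{4} \right)}}{4}; F(1/2) = - \frac{5 \log{\left(\frac{43}{8} \right)} \cos{\left(\frac{1}{4} + \frac{\pi}{4} \right)}}{4}.
Integral = F(1) - F(1/2) = - \frac{5 \log{\left(\frac{13}{2} \right)} \cos{\left(\frac{1}{2} + \frac{\pi}{4} \right)}}{4} + \frac{5 \log{\left(\frac{43}{8} \right)} \cos{\left(\frac{1}{4} + \frac{\pi}{4} \right)}}{4}.

Antiderivative: F(x) = - \frac{5 \log{\left(\frac{3 x^{2}}{2} + 5 \right)} \cos{\left(\frac{x}{2} + \frac{\pi}{4} \right)}}{4}; value = - \frac{5 \log{\left(\frac{13}{2} \right)} \cos{\left(\frac{1}{2} + \frac{\pi}{4} \right)}}{4} + \frac{5 \log{\left(\frac{43}{8} \right)} \cos{\left(\frac{1}{4} + \frac{\pi}{4} \right)}}{4}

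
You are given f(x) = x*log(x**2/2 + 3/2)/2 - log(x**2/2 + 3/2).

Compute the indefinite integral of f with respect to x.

F(x) = (x**2*log(x**2/2 + 3/2) - x**2 - 4*x*log(x**2/2 + 3/2) + 8*x + 3*log(x**2 + 3) - 8*sqrt(3)*atan(sqrt(3)*x/3))/4 + C

Integrate term by term and add the pieces.
Check: d/dx[(x**2*log(x**2/2 + 3/2) - x**2 - 4*x*log(x**2/2 + 3/2) + 8*x + 3*log(x**2 + 3) - 8*sqrt(3)*atan(sqrt(3)*x/3))/4] = x*log(x**2 + 3)/2 - x*log(2)/2 - log(x**2 + 3) + log(2), which equals f(x).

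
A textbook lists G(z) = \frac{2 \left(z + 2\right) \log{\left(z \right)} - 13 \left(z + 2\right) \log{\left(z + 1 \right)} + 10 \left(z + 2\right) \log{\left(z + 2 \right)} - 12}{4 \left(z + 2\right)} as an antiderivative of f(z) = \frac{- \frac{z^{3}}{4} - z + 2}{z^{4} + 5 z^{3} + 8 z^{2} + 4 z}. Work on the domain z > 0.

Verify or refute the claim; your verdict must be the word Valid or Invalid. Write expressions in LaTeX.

d/dz[G] = \frac{- z^{3} - 4 z + 8}{4 z^{4} + 20 z^{3} + 32 z^{2} + 16 z}
This equals f(z) exactly, so the claim holds.

Valid - the claim checks out under differentiation.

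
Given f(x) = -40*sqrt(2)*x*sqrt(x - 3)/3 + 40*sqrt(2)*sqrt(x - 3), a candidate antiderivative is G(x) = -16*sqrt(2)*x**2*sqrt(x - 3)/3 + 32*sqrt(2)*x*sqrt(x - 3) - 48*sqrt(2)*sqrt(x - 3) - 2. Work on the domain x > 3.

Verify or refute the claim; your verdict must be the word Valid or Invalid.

Valid: G'(x) = f(x).

d/dx[G] = (-40*sqrt(2)*x**2 + 240*sqrt(2)*x - 360*sqrt(2))/(3*sqrt(x - 3))
This equals f(x) exactly, so the claim holds.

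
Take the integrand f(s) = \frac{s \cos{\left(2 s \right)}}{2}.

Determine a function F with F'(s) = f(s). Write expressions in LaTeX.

An antiderivative is F(s) = \frac{s \sin{\left(2 s \right)}}{4} + \frac{\cos{\left(2 s \right)}}{8}.

Recover f(s) by differentiating a candidate F(s); any mismatch rules it out.
Check: d/ds[\frac{s \sin{\left(2 s \right)}}{4} + \frac{\cos{\left(2 s \right)}}{8}] = \frac{s \cos{\left(2 s \right)}}{2} = f(s).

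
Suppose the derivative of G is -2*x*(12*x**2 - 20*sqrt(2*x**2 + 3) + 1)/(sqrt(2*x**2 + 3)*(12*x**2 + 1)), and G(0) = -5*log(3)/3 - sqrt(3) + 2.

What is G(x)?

Recover the given G'(x) by differentiating a candidate G(x); any mismatch rules it out.
A general antiderivative is -sqrt(2*x**2 + 3) + 5*log(4*x**2 + 1/3)/3 + C.
The condition gives C = -5*log(3)/3 - sqrt(3) + 2 - (-5*log(3)/3 - sqrt(3)) = 2.
So G(x) = (-3*sqrt(2*x**2 + 3) + 5*log(4*x**2 + 1/3) + 6)/3.
Check: d/dx[(-3*sqrt(2*x**2 + 3) + 5*log(4*x**2 + 1/3) + 6)/3] = (-24*x**3 + 40*x*sqrt(2*x**2 + 3) - 2*x)/(12*x**2*sqrt(2*x**2 + 3) + sqrt(2*x**2 + 3)), which equals G'(x).

G(x) = (-3*sqrt(2*x**2 + 3) + 5*log(4*x**2 + 1/3) + 6)/3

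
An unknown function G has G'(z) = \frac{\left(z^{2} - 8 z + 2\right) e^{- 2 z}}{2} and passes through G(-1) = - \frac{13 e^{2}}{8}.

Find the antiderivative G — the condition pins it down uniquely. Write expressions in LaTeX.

G(z) = - \frac{z^{2} e^{- 2 z}}{4} + \frac{7 z e^{- 2 z}}{4} + \frac{3 e^{- 2 z}}{8}

G'(z) has the shape u'v + uv' for u = - \frac{z^{2}}{4} + \frac{7 z}{4} + \frac{3}{8} and v = e^{- 2 z} — it is the derivative of the product u*v.
A general antiderivative is \frac{\left(- 2 z^{2} + 14 z + 3\right) e^{- 2 z}}{8} + C.
The condition gives C = - \frac{13 e^{2}}{8} - (- \frac{13 e^{2}}{8}) = 0.
So G(z) = - \frac{z^{2} e^{- 2 z}}{4} + \frac{7 z e^{- 2 z}}{4} + \frac{3 e^{- 2 z}}{8}.
Check: d/dz[- \frac{z^{2} e^{- 2 z}}{4} + \frac{7 z e^{- 2 z}}{4} + \frac{3 e^{- 2 z}}{8}] = \frac{\left(z^{2} - 8 z + 2\right) e^{- 2 z}}{2} = G'(z).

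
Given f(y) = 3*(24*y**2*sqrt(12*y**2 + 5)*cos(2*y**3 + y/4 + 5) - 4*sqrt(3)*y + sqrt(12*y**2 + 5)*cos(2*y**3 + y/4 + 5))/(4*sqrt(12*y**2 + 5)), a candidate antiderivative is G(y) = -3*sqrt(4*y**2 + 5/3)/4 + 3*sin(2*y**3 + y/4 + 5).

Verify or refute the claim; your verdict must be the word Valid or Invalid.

Valid: G'(y) = f(y).

d/dy[G] = (72*y**2*sqrt(12*y**2 + 5)*cos(2*y**3 + y/4 + 5) - 12*sqrt(3)*y + 3*sqrt(12*y**2 + 5)*cos(2*y**3 + y/4 + 5))/(4*sqrt(12*y**2 + 5))
This equals f(y) exactly, so the claim holds.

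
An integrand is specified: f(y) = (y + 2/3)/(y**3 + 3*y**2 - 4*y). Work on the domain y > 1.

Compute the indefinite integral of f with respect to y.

F(y) = log(y - 1)/3 - log(y**2 + 4*y)/6 + C

Factor the denominator (3*y*(y - 1)*(y + 4)) and decompose: f = -1/(6*(y + 4)) + 1/(3*(y - 1)) - 1/(6*y); each piece integrates to a log, atan, or power term.
Check: d/dy[log(y - 1)/3 - log(y**2 + 4*y)/6] = (3*y + 2)/(3*y**3 + 9*y**2 - 12*y), which equals f(y).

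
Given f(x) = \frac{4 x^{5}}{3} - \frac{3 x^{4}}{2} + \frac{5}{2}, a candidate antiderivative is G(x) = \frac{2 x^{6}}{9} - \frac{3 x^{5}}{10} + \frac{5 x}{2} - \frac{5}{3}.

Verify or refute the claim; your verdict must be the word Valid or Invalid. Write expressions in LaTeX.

Valid - differentiating G returns exactly f.

d/dx[G] = \frac{4 x^{5}}{3} - \frac{3 x^{4}}{2} + \frac{5}{2}
This equals f(x) exactly, so the claim holds.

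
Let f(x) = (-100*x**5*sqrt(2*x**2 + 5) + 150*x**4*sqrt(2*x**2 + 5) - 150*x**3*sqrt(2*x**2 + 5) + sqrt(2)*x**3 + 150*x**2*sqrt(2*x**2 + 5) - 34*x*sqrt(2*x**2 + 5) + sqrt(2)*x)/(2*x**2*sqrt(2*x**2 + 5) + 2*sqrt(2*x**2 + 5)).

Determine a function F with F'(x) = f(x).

Any candidate F(x) must reproduce f(x) exactly when differentiated.
Check: d/dx[sqrt(2)*(-25*sqrt(2)*x**4 + 50*sqrt(2)*x**3 - 25*sqrt(2)*x**2 + sqrt(2*x**2 + 5) + 8*sqrt(2)*log(x**2 + 1))/4] = (-100*x**5*sqrt(2*x**2 + 5) + 150*x**4*sqrt(2*x**2 + 5) - 150*x**3*sqrt(2*x**2 + 5) + sqrt(2)*x**3 + 150*x**2*sqrt(2*x**2 + 5) - 34*x*sqrt(2*x**2 + 5) + sqrt(2)*x)/(2*x**2*sqrt(2*x**2 + 5) + 2*sqrt(2*x**2 + 5)) = f(x).

An antiderivative is F(x) = sqrt(2)*(-25*sqrt(2)*x**4 + 50*sqrt(2)*x**3 - 25*sqrt(2)*x**2 + sqrt(2*x**2 + 5) + 8*sqrt(2)*log(x**2 + 1))/4.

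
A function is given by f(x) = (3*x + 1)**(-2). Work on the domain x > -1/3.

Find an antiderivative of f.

An antiderivative is F(x) = -1/(3*(3*x + 1)).

For F(x) to be correct the identity F'(x) - f(x) = 0 must hold.
Check: d/dx[-1/(3*(3*x + 1))] = 1/(9*x**2 + 6*x + 1), which equals f(x).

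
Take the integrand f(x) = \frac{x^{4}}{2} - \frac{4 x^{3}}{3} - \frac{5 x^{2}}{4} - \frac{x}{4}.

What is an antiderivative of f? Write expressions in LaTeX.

The integrand splits into summands that can be handled one at a time.
Check: d/dx[\frac{x^{5}}{10} - \frac{x^{4}}{3} - \frac{5 x^{3}}{12} - \frac{x^{2}}{8}] = \frac{x^{4}}{2} - \frac{4 x^{3}}{3} - \frac{5 x^{2}}{4} - \frac{x}{4} = f(x).

An antiderivative is F(x) = \frac{x^{5}}{10} - \frac{x^{4}}{3} - \frac{5 x^{3}}{12} - \frac{x^{2}}{8}.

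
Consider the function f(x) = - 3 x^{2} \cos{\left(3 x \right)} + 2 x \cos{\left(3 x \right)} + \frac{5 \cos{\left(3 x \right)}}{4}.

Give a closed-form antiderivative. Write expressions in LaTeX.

Integrate term by term and add the pieces.
Check: d/dx[- x^{2} \sin{\left(3 x \right)} + \frac{2 x \sin{\left(3 x \right)}}{3} - \frac{2 x \cos{\left(3 x \right)}}{3} + \frac{23 \sin{\left(3 x \right)}}{36} + \frac{2 \cos{\left(3 x \right)}}{9}] = - 3 x^{2} \cos{\left(3 x \right)} + 2 x \cos{\left(3 x \right)} + \frac{5 \cos{\left(3 x \right)}}{4} = f(x).

An antiderivative is F(x) = - x^{2} \sin{\left(3 x \right)} + \frac{2 x \sin{\left(3 x \right)}}{3} - \frac{2 x \cos{\left(3 x \right)}}{3} + \frac{23 \sin{\left(3 x \right)}}{36} + \frac{2 \cos{\left(3 x \right)}}{9}.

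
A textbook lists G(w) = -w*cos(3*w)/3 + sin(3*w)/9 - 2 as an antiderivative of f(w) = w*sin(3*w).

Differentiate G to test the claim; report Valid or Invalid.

Valid - the claim checks out under differentiation.

d/dw[G] = w*sin(3*w)
This equals f(w) exactly, so the claim holds.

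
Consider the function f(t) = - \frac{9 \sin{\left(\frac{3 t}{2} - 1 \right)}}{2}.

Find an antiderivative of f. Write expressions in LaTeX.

An antiderivative is F(t) = 3 \cos{\left(\frac{3 t}{2} - 1 \right)}.

For F(t) to be correct the identity F'(t) - f(t) = 0 must hold.
Check: d/dt[3 \cos{\left(\frac{3 t}{2} - 1 \right)}] = - \frac{9 \sin{\left(\frac{3 t}{2} - 1 \right)}}{2} = f(t).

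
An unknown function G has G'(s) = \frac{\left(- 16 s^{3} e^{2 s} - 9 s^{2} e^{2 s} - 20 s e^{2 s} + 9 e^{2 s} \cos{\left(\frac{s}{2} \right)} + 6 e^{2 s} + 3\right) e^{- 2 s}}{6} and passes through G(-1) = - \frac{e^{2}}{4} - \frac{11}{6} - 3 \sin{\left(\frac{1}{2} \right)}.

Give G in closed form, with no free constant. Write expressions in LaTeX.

G(s) = \frac{\left(- 8 s^{4} e^{2 s} - 6 s^{3} e^{2 s} - 20 s^{2} e^{2 s} + 12 s e^{2 s} + 36 e^{2 s} \sin{\left(\frac{s}{2} \right)} + 12 e^{2 s} - 3\right) e^{- 2 s}}{12}

Since d/ds undoes antidifferentiation here, G(s) must give back the stated G'(s).
A general antiderivative is - \frac{2 s^{4}}{3} - \frac{s^{3}}{2} - \frac{5 s^{2}}{3} + s + 3 \sin{\left(\frac{s}{2} \right)} - \frac{e^{- 2 s}}{4} + C.
The condition gives C = - \frac{e^{2}}{4} - \frac{11}{6} - 3 \sin{\left(\frac{1}{2} \right)} - (- \frac{17}{6} - \frac{e^{2}}{4} - 3 \sin{\left(\frac{1}{2} \right)}) = 1.
So G(s) = \frac{\left(- 8 s^{4} e^{2 s} - 6 s^{3} e^{2 s} - 20 s^{2} e^{2 s} + 12 s e^{2 s} + 36 e^{2 s} \sin{\left(\frac{s}{2} \right)} + 12 e^{2 s} - 3\right) e^{- 2 s}}{12}.
Check: d/ds[\frac{\left(- 8 s^{4} e^{2 s} - 6 s^{3} e^{2 s} - 20 s^{2} e^{2 s} + 12 s e^{2 s} + 36 e^{2 s} \sin{\left(\frac{s}{2} \right)} + 12 e^{2 s} - 3\right) e^{- 2 s}}{12}] = \frac{\left(- 16 s^{3} e^{2 s} - 9 s^{2} e^{2 s} - 20 s e^{2 s} + 9 e^{2 s} \cos{\left(\frac{s}{2} \right)} + 6 e^{2 s} + 3\right) e^{- 2 s}}{6} = G'(s).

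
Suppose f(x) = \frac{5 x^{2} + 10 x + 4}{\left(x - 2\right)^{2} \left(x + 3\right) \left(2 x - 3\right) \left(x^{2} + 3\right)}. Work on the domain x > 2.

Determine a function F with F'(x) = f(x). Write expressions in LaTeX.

The denominator factors as \left(x - 2\right)^{2} \left(x + 3\right) \left(2 x - 3\right) \left(x^{2} + 3\right); partial fractions split f into directly integrable pieces: \frac{43 x + 79}{588 \left(x^{2} + 3\right)} + \frac{968}{189 \left(2 x - 3\right)} - \frac{19}{2700 \left(x + 3\right)} - \frac{3218}{1225 \left(x - 2\right)} + \frac{44}{35 \left(x - 2\right)^{2}}.
Check: d/dx[- \frac{3218 \log{\left(x - 2 \right)}}{1225} + \frac{484 \log{\left(x - \frac{3}{2} \right)}}{189} - \frac{19 \log{\left(x + 3 \right)}}{2700} + \frac{43 \log{\left(x^{2} + 3 \right)}}{1176} + \frac{79 \sqrt{3} \operatorname{atan}{\left(\frac{\sqrt{3} x}{3} \right)}}{1764} - \frac{44}{35 x - 70}] = \frac{5 x^{2} + 10 x + 4}{2 x^{6} - 5 x^{5} - 7 x^{4} + 33 x^{3} - 75 x^{2} + 144 x - 108}, which equals f(x).

An antiderivative is F(x) = - \frac{3218 \log{\left(x - 2 \right)}}{1225} + \frac{484 \log{\left(x - \frac{3}{2} \right)}}{189} - \frac{19 \log{\left(x + 3 \right)}}{2700} + \frac{43 \log{\left(x^{2} + 3 \right)}}{1176} + \frac{79 \sqrt{3} \operatorname{atan}{\left(\frac{\sqrt{3} x}{3} \right)}}{1764} - \frac{44}{35 x - 70}.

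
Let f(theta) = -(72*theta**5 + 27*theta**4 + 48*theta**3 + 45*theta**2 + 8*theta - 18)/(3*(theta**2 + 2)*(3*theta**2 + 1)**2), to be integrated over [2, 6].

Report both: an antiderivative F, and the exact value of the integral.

Antiderivative: F(theta) = theta/(theta**2 + 1/3) - 4*log(2*theta**2 + 4)/3; value = -4*log(76)/3 - 420/1417 + 4*log(12)/3

Any candidate F(theta) must reproduce f(theta) exactly when differentiated.
F(theta) = theta/(theta**2 + 1/3) - 4*log(2*theta**2 + 4)/3 is an antiderivative of f.
Check: d/dtheta[theta/(theta**2 + 1/3) - 4*log(2*theta**2 + 4)/3] = (-72*theta**5 - 27*theta**4 - 48*theta**3 - 45*theta**2 - 8*theta + 18)/(27*theta**6 + 72*theta**4 + 39*theta**2 + 6), which equals f(theta).
F(6) = 18/109 - 4*log(76)/3; F(2) = 6/13 - 4*log(12)/3.
Integral = F(6) - F(2) = -4*log(76)/3 - 420/1417 + 4*log(12)/3.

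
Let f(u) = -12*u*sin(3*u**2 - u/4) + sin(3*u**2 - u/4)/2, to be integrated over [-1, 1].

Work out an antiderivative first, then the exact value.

f matches the chain-rule pattern g'(h)*h' with inner function h(u) = 3*u**2 - u/4; substituting w = h(u) collapses the integral.
F(u) = 2*cos(3*u**2 - u/4) is an antiderivative of f.
Check: d/du[2*cos(3*u**2 - u/4)] = -12*u*sin(3*u**2 - u/4) + sin(3*u**2 - u/4)/2 = f(u).
F(1) = 2*cos(11/4); F(-1) = 2*cos(13/4).
Integral = F(1) - F(-1) = 2*cos(11/4) - 2*cos(13/4).

Antiderivative: F(u) = 2*cos(3*u**2 - u/4); value = 2*cos(11/4) - 2*cos(13/4)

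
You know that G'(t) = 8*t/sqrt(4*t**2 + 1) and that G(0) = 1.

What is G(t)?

G'(t) matches the chain-rule pattern g'(h)*h' with inner function h(t) = 4*t**2 + 1; substituting u = h(t) collapses the integral.
A general antiderivative is 2*sqrt(4*t**2 + 1) + C.
The condition gives C = 1 - (2) = -1.
So G(t) = 2*sqrt(4*t**2 + 1) - 1.
Check: d/dt[2*sqrt(4*t**2 + 1) - 1] = 8*t/sqrt(4*t**2 + 1) = G'(t).

G(t) = 2*sqrt(4*t**2 + 1) - 1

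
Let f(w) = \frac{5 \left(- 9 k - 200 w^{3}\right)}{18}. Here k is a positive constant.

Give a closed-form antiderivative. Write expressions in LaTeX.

An antiderivative is F(w) = - \frac{5 k w}{2} - \frac{125 w^{4}}{9}.

Differentiate the proposed F(w) back; it has to land on f(w) exactly.
Check: d/dw[- \frac{5 k w}{2} - \frac{125 w^{4}}{9}] = - \frac{5 k}{2} - \frac{500 w^{3}}{9}, which equals f(w).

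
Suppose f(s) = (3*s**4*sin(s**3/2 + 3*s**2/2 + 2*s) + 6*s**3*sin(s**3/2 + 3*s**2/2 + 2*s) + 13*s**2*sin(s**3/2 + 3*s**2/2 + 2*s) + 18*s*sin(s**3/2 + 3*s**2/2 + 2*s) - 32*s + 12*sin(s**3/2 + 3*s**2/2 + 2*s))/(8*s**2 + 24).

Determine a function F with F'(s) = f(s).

Differentiate the proposed F(s) back; it has to land on f(s) exactly.
Check: d/ds[-log(2*s**4/3 + 4*s**2 + 6) - cos(s**3/2 + 3*s**2/2 + 2*s)/4] = (3*s**4*sin(s**3/2 + 3*s**2/2 + 2*s) + 6*s**3*sin(s**3/2 + 3*s**2/2 + 2*s) + 13*s**2*sin(s**3/2 + 3*s**2/2 + 2*s) + 18*s*sin(s**3/2 + 3*s**2/2 + 2*s) - 32*s + 12*sin(s**3/2 + 3*s**2/2 + 2*s))/(8*s**2 + 24) = f(s).

An antiderivative is F(s) = -log(2*s**4/3 + 4*s**2 + 6) - cos(s**3/2 + 3*s**2/2 + 2*s)/4.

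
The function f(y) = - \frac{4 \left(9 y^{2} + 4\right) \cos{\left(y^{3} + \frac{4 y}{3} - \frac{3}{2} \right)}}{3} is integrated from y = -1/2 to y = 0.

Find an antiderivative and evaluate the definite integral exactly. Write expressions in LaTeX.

The substitution u = y^{3} + \frac{4 y}{3} - \frac{3}{2} works: f is exactly (dF/du)*(du/dy) for that inner function.
F(y) = - 4 \sin{\left(y^{3} + \frac{4 y}{3} - \frac{3}{2} \right)} is an antiderivative of f.
Check: d/dy[- 4 \sin{\left(y^{3} + \frac{4 y}{3} - \frac{3}{2} \right)}] = - 12 y^{2} \cos{\left(y^{3} + \frac{4 y}{3} - \frac{3}{2} \right)} - \frac{16 \cos{\left(y^{3} + \frac{4 y}{3} - \frac{3}{2} \right)}}{3}, which equals f(y).
F(0) = 4 \sin{\left(\frac{3}{2} \right)}; F(-1/2) = 4 \sin{\left(\frac{55}{24} \right)}.
Integral = F(0) - F(-1/2) = - 4 \sin{\left(\frac{55}{24} \right)} + 4 \sin{\left(\frac{3}{2} \right)}.

Antiderivative: F(y) = - 4 \sin{\left(y^{3} + \frac{4 y}{3} - \frac{3}{2} \right)}; value = - 4 \sin{\left(\frac{55}{24} \right)} + 4 \sin{\left(\frac{3}{2} \right)}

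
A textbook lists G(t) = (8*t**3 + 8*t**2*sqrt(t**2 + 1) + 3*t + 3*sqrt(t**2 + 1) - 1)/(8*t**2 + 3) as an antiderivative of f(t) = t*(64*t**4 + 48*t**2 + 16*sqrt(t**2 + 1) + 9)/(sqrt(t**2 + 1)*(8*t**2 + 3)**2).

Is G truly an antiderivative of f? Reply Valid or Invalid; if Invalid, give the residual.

d/dt[G] = (64*t**5 + 64*t**4*sqrt(t**2 + 1) + 48*t**3 + 48*t**2*sqrt(t**2 + 1) + 16*t*sqrt(t**2 + 1) + 9*t + 9*sqrt(t**2 + 1))/(64*t**4*sqrt(t**2 + 1) + 48*t**2*sqrt(t**2 + 1) + 9*sqrt(t**2 + 1))
d/dt[G] - f(t) = 1 != 0.

Invalid: d/dt[G] - f = 1, which is not 0.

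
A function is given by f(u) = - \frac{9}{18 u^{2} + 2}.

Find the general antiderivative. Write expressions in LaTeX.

A first test for any F(u): its u-derivative must equal f(u) identically.
Check: d/du[- \frac{3 \operatorname{atan}{\left(3 u \right)}}{2}] = - \frac{9}{18 u^{2} + 2} = f(u).

F(u) = - \frac{3 \operatorname{atan}{\left(3 u \right)}}{2} + C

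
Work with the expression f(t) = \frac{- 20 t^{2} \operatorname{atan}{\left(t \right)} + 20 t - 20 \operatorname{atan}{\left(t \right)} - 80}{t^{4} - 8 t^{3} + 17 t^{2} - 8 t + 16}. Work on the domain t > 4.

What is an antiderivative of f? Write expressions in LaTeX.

Recognize the product-rule pattern: f = u'v + uv' with u = \frac{20}{t - 4}, v = \operatorname{atan}{\left(t \right)}, so integration by parts undoes it.
Check: d/dt[\frac{20 \operatorname{atan}{\left(t \right)}}{t - 4}] = \frac{- 20 t^{2} \operatorname{atan}{\left(t \right)} + 20 t - 20 \operatorname{atan}{\left(t \right)} - 80}{t^{4} - 8 t^{3} + 17 t^{2} - 8 t + 16} = f(t).

An antiderivative is F(t) = \frac{20 \operatorname{atan}{\left(t \right)}}{t - 4}.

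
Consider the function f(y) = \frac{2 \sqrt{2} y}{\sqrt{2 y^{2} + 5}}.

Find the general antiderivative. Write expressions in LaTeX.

f matches the chain-rule pattern g'(h)*h' with inner function h(y) = y^{2} + \frac{5}{2}; substituting u = h(y) collapses the integral.
Check: d/dy[2 \sqrt{y^{2} + \frac{5}{2}}] = \frac{2 \sqrt{2} y}{\sqrt{2 y^{2} + 5}} = f(y).

F(y) = 2 \sqrt{y^{2} + \frac{5}{2}} + C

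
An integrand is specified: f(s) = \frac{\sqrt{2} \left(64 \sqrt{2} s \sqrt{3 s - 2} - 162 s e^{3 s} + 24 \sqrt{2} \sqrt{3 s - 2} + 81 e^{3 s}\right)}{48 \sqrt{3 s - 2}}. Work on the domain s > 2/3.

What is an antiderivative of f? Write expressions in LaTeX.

For F(s) to be correct the identity F'(s) - f(s) = 0 must hold.
Check: d/ds[\frac{32 s^{2} + 24 s - 9 \sqrt{2} \sqrt{3 s - 2} e^{3 s} - 96}{24}] = \frac{128 s \sqrt{3 s - 2} - 162 \sqrt{2} s e^{3 s} + 48 \sqrt{3 s - 2} + 81 \sqrt{2} e^{3 s}}{48 \sqrt{3 s - 2}}, which equals f(s).

An antiderivative is F(s) = \frac{32 s^{2} + 24 s - 9 \sqrt{2} \sqrt{3 s - 2} e^{3 s} - 96}{24}.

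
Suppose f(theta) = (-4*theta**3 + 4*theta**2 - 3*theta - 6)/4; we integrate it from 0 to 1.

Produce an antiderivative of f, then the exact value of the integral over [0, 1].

Any candidate F(theta) must reproduce f(theta) exactly when differentiated.
F(theta) = -theta**4/4 + theta**3/3 - 3*theta**2/8 - 3*theta/2 is an antiderivative of f.
Check: d/dtheta[-theta**4/4 + theta**3/3 - 3*theta**2/8 - 3*theta/2] = -theta**3 + theta**2 - 3*theta/4 - 3/2, which equals f(theta).
F(1) = -43/24; F(0) = 0.
Integral = F(1) - F(0) = -43/24.

Antiderivative: F(theta) = -theta**4/4 + theta**3/3 - 3*theta**2/8 - 3*theta/2; value = -43/24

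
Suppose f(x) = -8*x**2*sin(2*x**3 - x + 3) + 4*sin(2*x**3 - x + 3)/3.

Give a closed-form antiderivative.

An antiderivative is F(x) = 4*cos(2*x**3 - x + 3)/3.

f matches the chain-rule pattern g'(h)*h' with inner function h(x) = 2*x**3 - x + 3; substituting u = h(x) collapses the integral.
Check: d/dx[4*cos(2*x**3 - x + 3)/3] = -8*x**2*sin(2*x**3 - x + 3) + 4*sin(2*x**3 - x + 3)/3 = f(x).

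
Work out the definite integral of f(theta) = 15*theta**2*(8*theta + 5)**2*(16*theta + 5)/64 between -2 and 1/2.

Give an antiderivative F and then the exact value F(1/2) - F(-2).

The substitution u = -2*theta**2 - 5*theta/4 works: f is exactly (dF/du)*(du/dtheta) for that inner function.
F(theta) = 5*theta**3*(8*theta + 5)**3/64 is an antiderivative of f.
Check: d/dtheta[5*theta**3*(8*theta + 5)**3/64] = 240*theta**5 + 375*theta**4 + 375*theta**3/2 + 1875*theta**2/64, which equals f(theta).
F(1/2) = 3645/512; F(-2) = 6655/8.
Integral = F(1/2) - F(-2) = -422275/512.

Antiderivative: F(theta) = 5*theta**3*(8*theta + 5)**3/64; value = -422275/512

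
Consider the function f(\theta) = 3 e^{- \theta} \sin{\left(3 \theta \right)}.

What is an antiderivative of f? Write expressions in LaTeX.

An antiderivative is F(\theta) = - \frac{3 e^{- \theta} \sin{\left(3 \theta \right)}}{10} - \frac{9 e^{- \theta} \cos{\left(3 \theta \right)}}{10}.

A candidate is checked by its d/d\theta: the result must match f(\theta).
Check: d/d\theta[- \frac{3 e^{- \theta} \sin{\left(3 \theta \right)}}{10} - \frac{9 e^{- \theta} \cos{\left(3 \theta \right)}}{10}] = 3 e^{- \theta} \sin{\left(3 \theta \right)} = f(\theta).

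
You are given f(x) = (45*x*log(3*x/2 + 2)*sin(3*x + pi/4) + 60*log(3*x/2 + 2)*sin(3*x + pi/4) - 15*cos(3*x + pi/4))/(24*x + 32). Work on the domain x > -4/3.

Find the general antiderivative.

F(x) = -5*log(3*x/2 + 2)*cos(3*x + pi/4)/8 + C

f has the shape u'v + uv' for u = -5*cos(3*x + pi/4)/8 and v = log(3*x/2 + 2) — it is the derivative of the product u*v.
Check: d/dx[-5*log(3*x/2 + 2)*cos(3*x + pi/4)/8] = (45*x*log(3*x/2 + 2)*sin(3*x + pi/4) + 60*log(3*x/2 + 2)*sin(3*x + pi/4) - 15*cos(3*x + pi/4))/(24*x + 32) = f(x).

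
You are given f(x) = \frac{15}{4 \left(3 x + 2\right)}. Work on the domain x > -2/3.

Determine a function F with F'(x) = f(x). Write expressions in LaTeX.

Whatever form F(x) takes, F'(x) = f(x) is non-negotiable.
Check: d/dx[\frac{5 \log{\left(\frac{3 x}{2} + 1 \right)}}{4}] = \frac{15}{12 x + 8}, which equals f(x).

An antiderivative is F(x) = \frac{5 \log{\left(\frac{3 x}{2} + 1 \right)}}{4}.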